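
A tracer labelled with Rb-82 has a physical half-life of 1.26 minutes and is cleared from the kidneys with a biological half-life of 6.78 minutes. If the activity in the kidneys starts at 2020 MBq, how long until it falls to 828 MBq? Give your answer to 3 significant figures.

1/t_eff = 1/t_phys + 1/t_biol = 1/1.26 + 1/6.78 = 0.94114 per minute.
t_eff = 1.26 × 6.78 / (1.26 + 6.78) ≈ 1.0625 minutes.
n = log₂(2020/828) ≈ 1.2867; t = 1.2867 × 1.0625 ≈ 1.3671 minutes.

1.37 minutes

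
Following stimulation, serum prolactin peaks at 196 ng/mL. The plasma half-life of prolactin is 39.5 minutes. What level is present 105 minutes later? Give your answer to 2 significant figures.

31 ng/mL

Number of half-lives: n = 105/39.5 ≈ 2.6582.
Remaining = 196 × (1/2)^2.6582 = 196 × 0.15841 ≈ 31.049 ng/mL.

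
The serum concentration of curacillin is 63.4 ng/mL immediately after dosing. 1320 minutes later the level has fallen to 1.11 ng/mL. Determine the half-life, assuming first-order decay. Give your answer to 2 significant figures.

A/A₀ = 1.11/63.4 ≈ 0.017508.
n = log₂(57.117) ≈ 5.8359 half-lives elapsed in 1320 minutes.
t½ = 1320/5.8359 ≈ 226.19 minutes.

230 minutes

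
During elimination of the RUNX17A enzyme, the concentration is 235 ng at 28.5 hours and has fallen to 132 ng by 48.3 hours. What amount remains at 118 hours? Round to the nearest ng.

Over Δt = 48.3 − 28.5 = 19.8 hours, the level fell by a factor of 235/132 ≈ 1.7803.
n = log₂(1.7803) ≈ 0.83212 half-lives, so t½ = 19.8/0.83212 ≈ 23.795 hours.
From t = 48.3 to t = 118: 132 × (1/2)^((118−48.3)/23.795) ≈ 17.329 ng.

17 ng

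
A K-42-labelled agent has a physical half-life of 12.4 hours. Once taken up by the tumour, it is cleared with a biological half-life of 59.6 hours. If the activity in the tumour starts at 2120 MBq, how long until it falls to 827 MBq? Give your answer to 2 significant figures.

14 hours

1/t_eff = 1/t_phys + 1/t_biol = 1/12.4 + 1/59.6 = 0.097424 per hour.
t_eff = 12.4 × 59.6 / (12.4 + 59.6) ≈ 10.264 hours.
n = log₂(2120/827) ≈ 1.3581; t = 1.3581 × 10.264 ≈ 13.94 hours.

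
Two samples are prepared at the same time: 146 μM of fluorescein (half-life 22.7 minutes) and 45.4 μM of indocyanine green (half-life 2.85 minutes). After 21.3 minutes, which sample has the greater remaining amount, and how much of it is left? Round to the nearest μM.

fluorescein, 76 μM

fluorescein: 146 × (1/2)^0.93833 ≈ 76.188 μM.
indocyanine green: 45.4 × (1/2)^7.4737 ≈ 0.25542 μM.
Fluorescein has more remaining, at ≈ 76.188 μM.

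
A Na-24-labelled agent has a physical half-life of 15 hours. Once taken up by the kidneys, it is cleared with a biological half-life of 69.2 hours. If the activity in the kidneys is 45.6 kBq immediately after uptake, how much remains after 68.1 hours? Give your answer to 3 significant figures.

1/t_eff = 1/t_phys + 1/t_biol = 1/15 + 1/69.2 = 0.081118 per hour.
t_eff = 15 × 69.2 / (15 + 69.2) ≈ 12.328 hours.
Remaining = 45.6 × (1/2)^(68.1/12.328) = 45.6 × (1/2)^5.5241 ≈ 0.99093 kBq.

0.991 kBq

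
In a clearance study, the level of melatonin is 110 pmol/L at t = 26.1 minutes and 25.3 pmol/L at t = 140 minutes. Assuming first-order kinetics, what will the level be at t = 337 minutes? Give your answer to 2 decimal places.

Over Δt = 140 − 26.1 = 113.9 minutes, the level fell by a factor of 110/25.3 ≈ 4.3478.
n = log₂(4.3478) ≈ 2.1203 half-lives, so t½ = 113.9/2.1203 ≈ 53.719 minutes.
From t = 140 to t = 337: 25.3 × (1/2)^((337−140)/53.719) ≈ 1.9915 pmol/L.

1.99 pmol/L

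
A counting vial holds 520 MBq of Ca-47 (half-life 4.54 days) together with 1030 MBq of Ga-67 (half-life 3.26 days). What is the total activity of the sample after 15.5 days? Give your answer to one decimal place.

Ca-47: 520 × (1/2)^(15.5/4.54) = 520 × (1/2)^3.4141 ≈ 48.782 MBq.
Ga-67: 1030 × (1/2)^(15.5/3.26) = 1030 × (1/2)^4.7546 ≈ 38.156 MBq.
Total = 48.782 + 38.156 ≈ 86.938 MBq.

86.9 MBq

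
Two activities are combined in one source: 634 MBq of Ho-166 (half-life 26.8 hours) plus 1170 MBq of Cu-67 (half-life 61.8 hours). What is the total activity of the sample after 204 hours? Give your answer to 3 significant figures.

122 MBq

Ho-166: 634 × (1/2)^(204/26.8) = 634 × (1/2)^7.6119 ≈ 3.2409 MBq.
Cu-67: 1170 × (1/2)^(204/61.8) = 1170 × (1/2)^3.301 ≈ 118.71 MBq.
Total = 3.2409 + 118.71 ≈ 121.95 MBq.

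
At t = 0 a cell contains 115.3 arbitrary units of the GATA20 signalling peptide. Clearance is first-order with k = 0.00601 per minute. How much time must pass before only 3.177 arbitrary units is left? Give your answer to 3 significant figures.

t½ = ln 2 / k = 0.69315 / 0.00601 ≈ 115.33 minutes.
Fraction remaining = 3.177/115.3 ≈ 0.027554.
n = log₂(115.3/3.177) = ln(36.292)/ln 2 ≈ 5.1816 half-lives.
t = n × t½ = 5.1816 × 115.33 ≈ 597.6 minutes.

598 minutes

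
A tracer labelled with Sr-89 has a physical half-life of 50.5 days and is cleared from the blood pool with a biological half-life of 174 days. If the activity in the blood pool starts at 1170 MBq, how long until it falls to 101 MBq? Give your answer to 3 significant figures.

1/t_eff = 1/t_phys + 1/t_biol = 1/50.5 + 1/174 = 0.025549 per day.
t_eff = 50.5 × 174 / (50.5 + 174) ≈ 39.14 days.
n = log₂(1170/101) ≈ 3.5341; t = 3.5341 × 39.14 ≈ 138.33 days.

138 days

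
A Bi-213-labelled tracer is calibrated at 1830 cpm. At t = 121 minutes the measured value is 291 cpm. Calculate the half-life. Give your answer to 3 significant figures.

A/A₀ = 291/1830 ≈ 0.15902.
n = log₂(6.2887) ≈ 2.6528 half-lives elapsed in 121 minutes.
t½ = 121/2.6528 ≈ 45.613 minutes.

45.6 minutes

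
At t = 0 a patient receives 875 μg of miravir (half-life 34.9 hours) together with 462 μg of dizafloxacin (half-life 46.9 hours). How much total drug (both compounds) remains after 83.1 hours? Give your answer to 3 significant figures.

miravir: 875 × (1/2)^(83.1/34.9) = 875 × (1/2)^2.3811 ≈ 167.97 μg.
dizafloxacin: 462 × (1/2)^(83.1/46.9) = 462 × (1/2)^1.7719 ≈ 135.29 μg.
Total = 167.97 + 135.29 ≈ 303.26 μg.

303 μg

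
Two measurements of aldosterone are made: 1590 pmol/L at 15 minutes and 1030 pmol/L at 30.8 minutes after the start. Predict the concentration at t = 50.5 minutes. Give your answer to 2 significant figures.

600 pmol/L

Over Δt = 30.8 − 15 = 15.8 minutes, the level fell by a factor of 1590/1030 ≈ 1.5437.
n = log₂(1.5437) ≈ 0.62638 half-lives, so t½ = 15.8/0.62638 ≈ 25.224 minutes.
From t = 30.8 to t = 50.5: 1030 × (1/2)^((50.5−30.8)/25.224) ≈ 599.42 pmol/L.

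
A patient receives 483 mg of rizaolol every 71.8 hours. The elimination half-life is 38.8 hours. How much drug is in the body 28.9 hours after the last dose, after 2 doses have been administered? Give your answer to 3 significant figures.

368 mg

The 2 doses were given 100.7, 28.9 hours ago.
Total = 483·(1/2)^(100.7/38.8) + 483·(1/2)^(28.9/38.8)
      = 79.922 + 288.22 ≈ 368.14 mg.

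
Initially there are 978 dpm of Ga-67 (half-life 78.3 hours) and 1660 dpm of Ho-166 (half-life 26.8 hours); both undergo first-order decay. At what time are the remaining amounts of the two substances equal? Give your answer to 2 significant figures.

Set 978·(1/2)^(t/78.3) = 1660·(1/2)^(t/26.8).
Taking log₂: log₂(978/1660) = t·(1/78.3 − 1/26.8).
log₂(0.58916) = -0.76328; 1/78.3 − 1/26.8 = -0.024542.
t = -0.76328 / -0.024542 ≈ 31.101 hours.

31 hours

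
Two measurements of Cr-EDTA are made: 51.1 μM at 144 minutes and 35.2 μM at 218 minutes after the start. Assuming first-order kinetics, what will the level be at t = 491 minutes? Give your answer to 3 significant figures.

Over Δt = 218 − 144 = 74 minutes, the level fell by a factor of 51.1/35.2 ≈ 1.4517.
n = log₂(1.4517) ≈ 0.53775 half-lives, so t½ = 74/0.53775 ≈ 137.61 minutes.
From t = 218 to t = 491: 35.2 × (1/2)^((491−218)/137.61) ≈ 8.899 μM.

8.90 μM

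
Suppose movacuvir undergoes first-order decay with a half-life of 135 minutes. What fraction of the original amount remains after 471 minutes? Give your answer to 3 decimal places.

n = 471/135 ≈ 3.4889 half-lives.
Fraction remaining = (1/2)^3.4889 ≈ 0.089072.

0.089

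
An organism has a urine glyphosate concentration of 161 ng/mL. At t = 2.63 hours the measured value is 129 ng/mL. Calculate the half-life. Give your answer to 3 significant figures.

8.23 hours

A/A₀ = 129/161 ≈ 0.80124.
n = log₂(1.2481) ≈ 0.31969 half-lives elapsed in 2.63 hours.
t½ = 2.63/0.31969 ≈ 8.2267 hours.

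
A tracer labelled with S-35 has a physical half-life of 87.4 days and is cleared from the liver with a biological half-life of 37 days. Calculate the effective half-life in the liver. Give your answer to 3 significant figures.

26.0 days

1/t_eff = 1/t_phys + 1/t_biol = 1/87.4 + 1/37 = 0.038469 per day.
t_eff = 87.4 × 37 / (87.4 + 37) ≈ 25.995 days.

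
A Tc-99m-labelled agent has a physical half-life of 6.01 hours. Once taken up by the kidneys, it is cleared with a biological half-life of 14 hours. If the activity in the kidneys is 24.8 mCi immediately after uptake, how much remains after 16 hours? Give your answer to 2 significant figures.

1/t_eff = 1/t_phys + 1/t_biol = 1/6.01 + 1/14 = 0.23782 per hour.
t_eff = 6.01 × 14 / (6.01 + 14) ≈ 4.2049 hours.
Remaining = 24.8 × (1/2)^(16/4.2049) = 24.8 × (1/2)^3.8051 ≈ 1.7742 mCi.

1.8 mCi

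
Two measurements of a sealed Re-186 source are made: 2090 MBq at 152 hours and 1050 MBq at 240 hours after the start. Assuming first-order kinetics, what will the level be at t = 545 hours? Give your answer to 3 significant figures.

96.6 MBq

Over Δt = 240 − 152 = 88 hours, the level fell by a factor of 2090/1050 ≈ 1.9905.
n = log₂(1.9905) ≈ 0.99311 half-lives, so t½ = 88/0.99311 ≈ 88.61 hours.
From t = 240 to t = 545: 1050 × (1/2)^((545−240)/88.61) ≈ 96.612 MBq.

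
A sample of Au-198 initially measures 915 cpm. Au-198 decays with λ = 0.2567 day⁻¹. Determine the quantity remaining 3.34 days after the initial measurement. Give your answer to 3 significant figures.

t½ = ln 2 / λ = 0.69315 / 0.2567 ≈ 2.7002 days.
Number of half-lives: n = 3.34/2.7002 ≈ 1.2369.
Remaining = 915 × (1/2)^1.2369 = 915 × 0.42427 ≈ 388.21 cpm.

388 cpm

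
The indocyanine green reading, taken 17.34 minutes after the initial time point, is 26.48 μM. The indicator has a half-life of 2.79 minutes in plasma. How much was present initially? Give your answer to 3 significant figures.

1970 μM

Number of half-lives elapsed: n = 17.34/2.79 ≈ 6.2151.
A₀ = A × 2^n = 26.48 × 2^6.2151 = 26.48 × 74.288 ≈ 1967.1 μM.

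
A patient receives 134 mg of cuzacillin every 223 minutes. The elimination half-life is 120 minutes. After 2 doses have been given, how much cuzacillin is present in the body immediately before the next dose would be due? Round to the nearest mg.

The 2 doses were given 446, 223 minutes ago.
Total = 134·(1/2)^(446/120) + 134·(1/2)^(223/120)
      = 10.192 + 36.956 ≈ 47.149 mg.

47 mg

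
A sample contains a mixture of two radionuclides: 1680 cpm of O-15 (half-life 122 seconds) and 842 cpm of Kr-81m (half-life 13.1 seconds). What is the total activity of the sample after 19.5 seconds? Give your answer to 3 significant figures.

O-15: 1680 × (1/2)^(19.5/122) = 1680 × (1/2)^0.15984 ≈ 1503.8 cpm.
Kr-81m: 842 × (1/2)^(19.5/13.1) = 842 × (1/2)^1.4885 ≈ 300.06 cpm.
Total = 1503.8 + 300.06 ≈ 1803.9 cpm.

1800 cpm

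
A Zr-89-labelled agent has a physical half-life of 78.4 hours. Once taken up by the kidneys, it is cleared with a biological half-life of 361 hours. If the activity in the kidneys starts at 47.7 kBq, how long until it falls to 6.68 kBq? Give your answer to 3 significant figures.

183 hours

1/t_eff = 1/t_phys + 1/t_biol = 1/78.4 + 1/361 = 0.015525 per hour.
t_eff = 78.4 × 361 / (78.4 + 361) ≈ 64.411 hours.
n = log₂(47.7/6.68) ≈ 2.8361; t = 2.8361 × 64.411 ≈ 182.68 hours.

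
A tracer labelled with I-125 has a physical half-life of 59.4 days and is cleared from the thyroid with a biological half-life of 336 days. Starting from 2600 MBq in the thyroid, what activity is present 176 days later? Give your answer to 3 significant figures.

1/t_eff = 1/t_phys + 1/t_biol = 1/59.4 + 1/336 = 0.019811 per day.
t_eff = 59.4 × 336 / (59.4 + 336) ≈ 50.476 days.
Remaining = 2600 × (1/2)^(176/50.476) = 2600 × (1/2)^3.4868 ≈ 231.93 MBq.

232 MBq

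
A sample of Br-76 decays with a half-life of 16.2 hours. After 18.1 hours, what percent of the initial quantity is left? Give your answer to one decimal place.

n = 18.1/16.2 ≈ 1.1173 half-lives.
Fraction remaining = (1/2)^1.1173 ≈ 0.46096, i.e. 46.096%.

46.1%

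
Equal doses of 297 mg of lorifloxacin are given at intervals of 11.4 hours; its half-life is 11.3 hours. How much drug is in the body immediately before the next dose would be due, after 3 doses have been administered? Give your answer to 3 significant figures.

The 3 doses were given 34.2, 22.8, 11.4 hours ago.
Total = 297·(1/2)^(34.2/11.3) + 297·(1/2)^(22.8/11.3) + 297·(1/2)^(11.4/11.3)
      = 36.448 + 73.345 + 147.59 ≈ 257.38 mg.

257 mg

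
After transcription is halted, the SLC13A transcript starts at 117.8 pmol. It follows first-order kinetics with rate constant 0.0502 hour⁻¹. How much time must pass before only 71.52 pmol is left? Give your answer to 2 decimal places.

t½ = ln 2 / k = 0.69315 / 0.0502 ≈ 13.808 hours.
Fraction remaining = 71.52/117.8 ≈ 0.60713.
n = log₂(117.8/71.52) = ln(1.6471)/ln 2 ≈ 0.71992 half-lives.
t = n × t½ = 0.71992 × 13.808 ≈ 9.9405 hours.

9.94 hours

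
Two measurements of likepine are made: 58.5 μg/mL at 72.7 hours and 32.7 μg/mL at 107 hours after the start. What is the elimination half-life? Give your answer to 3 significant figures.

40.9 hours

Over Δt = 107 − 72.7 = 34.3 hours, the level fell by a factor of 58.5/32.7 ≈ 1.789.
n = log₂(1.789) ≈ 0.83915 half-lives, so t½ = 34.3/0.83915 ≈ 40.875 hours.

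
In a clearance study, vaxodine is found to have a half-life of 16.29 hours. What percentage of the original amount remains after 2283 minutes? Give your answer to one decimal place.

2283 minutes = 38.05 hours.
n = 38.05/16.29 ≈ 2.3358 half-lives.
Fraction remaining = (1/2)^2.3358 ≈ 0.19809, i.e. 19.809%.

19.8%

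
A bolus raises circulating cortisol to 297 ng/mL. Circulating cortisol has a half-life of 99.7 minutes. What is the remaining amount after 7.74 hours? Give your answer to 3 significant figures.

Convert the elapsed time: 7.74 hours = 464.4 minutes.
Number of half-lives: n = 464.4/99.7 ≈ 4.658.
Remaining = 297 × (1/2)^4.658 = 297 × 0.03961 ≈ 11.764 ng/mL.

11.8 ng/mL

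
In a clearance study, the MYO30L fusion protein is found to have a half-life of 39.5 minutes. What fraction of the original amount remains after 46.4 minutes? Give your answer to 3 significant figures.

n = 46.4/39.5 ≈ 1.1747 half-lives.
Fraction remaining = (1/2)^1.1747 ≈ 0.44298.

0.443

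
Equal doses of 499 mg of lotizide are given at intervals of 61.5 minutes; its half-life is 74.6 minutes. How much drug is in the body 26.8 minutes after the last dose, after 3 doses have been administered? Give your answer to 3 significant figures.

The 3 doses were given 149.8, 88.3, 26.8 minutes ago.
Total = 499·(1/2)^(149.8/74.6) + 499·(1/2)^(88.3/74.6) + 499·(1/2)^(26.8/74.6)
      = 124.06 + 219.68 + 389.01 ≈ 732.74 mg.

733 mg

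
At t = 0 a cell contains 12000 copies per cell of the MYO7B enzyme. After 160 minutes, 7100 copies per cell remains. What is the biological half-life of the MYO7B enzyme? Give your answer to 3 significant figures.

A/A₀ = 7100/12000 ≈ 0.59167.
n = log₂(1.6901) ≈ 0.75714 half-lives elapsed in 160 minutes.
t½ = 160/0.75714 ≈ 211.32 minutes.

211 minutes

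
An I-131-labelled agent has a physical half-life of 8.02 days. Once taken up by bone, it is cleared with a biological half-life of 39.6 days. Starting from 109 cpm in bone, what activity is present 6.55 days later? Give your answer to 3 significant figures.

1/t_eff = 1/t_phys + 1/t_biol = 1/8.02 + 1/39.6 = 0.14994 per day.
t_eff = 8.02 × 39.6 / (8.02 + 39.6) ≈ 6.6693 days.
Remaining = 109 × (1/2)^(6.55/6.6693) = 109 × (1/2)^0.98211 ≈ 55.18 cpm.

55.2 cpm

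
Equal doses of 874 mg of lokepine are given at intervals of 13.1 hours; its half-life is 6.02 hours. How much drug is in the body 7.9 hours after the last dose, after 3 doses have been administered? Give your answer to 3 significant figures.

447 mg

The 3 doses were given 34.1, 21, 7.9 hours ago.
Total = 874·(1/2)^(34.1/6.02) + 874·(1/2)^(21/6.02) + 874·(1/2)^(7.9/6.02)
      = 17.232 + 77.877 + 351.94 ≈ 447.05 mg.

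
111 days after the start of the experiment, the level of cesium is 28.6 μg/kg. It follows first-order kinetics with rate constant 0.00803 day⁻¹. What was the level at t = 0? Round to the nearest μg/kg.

70 μg/kg

t½ = ln 2 / k = 0.69315 / 0.00803 ≈ 86.32 days.
Number of half-lives elapsed: n = 111/86.32 ≈ 1.2859.
A₀ = A × 2^n = 28.6 × 2^1.2859 = 28.6 × 2.4384 ≈ 69.737 μg/kg.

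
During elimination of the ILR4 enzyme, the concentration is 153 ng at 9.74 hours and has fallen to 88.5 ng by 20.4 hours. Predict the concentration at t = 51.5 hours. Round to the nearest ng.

Over Δt = 20.4 − 9.74 = 10.66 hours, the level fell by a factor of 153/88.5 ≈ 1.7288.
n = log₂(1.7288) ≈ 0.78978 half-lives, so t½ = 10.66/0.78978 ≈ 13.497 hours.
From t = 20.4 to t = 51.5: 88.5 × (1/2)^((51.5−20.4)/13.497) ≈ 17.919 ng.

18 ng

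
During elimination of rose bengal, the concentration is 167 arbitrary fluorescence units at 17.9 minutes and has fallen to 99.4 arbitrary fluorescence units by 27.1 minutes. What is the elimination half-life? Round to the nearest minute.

Over Δt = 27.1 − 17.9 = 9.2 minutes, the level fell by a factor of 167/99.4 ≈ 1.6801.
n = log₂(1.6801) ≈ 0.74853 half-lives, so t½ = 9.2/0.74853 ≈ 12.291 minutes.

12 minutes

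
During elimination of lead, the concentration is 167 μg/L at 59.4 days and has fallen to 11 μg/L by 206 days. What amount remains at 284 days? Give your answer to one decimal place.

2.6 μg/L

Over Δt = 206 − 59.4 = 146.6 days, the level fell by a factor of 167/11 ≈ 15.182.
n = log₂(15.182) ≈ 3.9243 half-lives, so t½ = 146.6/3.9243 ≈ 37.357 days.
From t = 206 to t = 284: 11 × (1/2)^((284−206)/37.357) ≈ 2.5874 μg/L.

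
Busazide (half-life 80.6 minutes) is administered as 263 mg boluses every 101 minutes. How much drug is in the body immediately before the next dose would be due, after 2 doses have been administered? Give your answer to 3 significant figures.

The 2 doses were given 202, 101 minutes ago.
Total = 263·(1/2)^(202/80.6) + 263·(1/2)^(101/80.6)
      = 46.293 + 110.34 ≈ 156.63 mg.

157 mg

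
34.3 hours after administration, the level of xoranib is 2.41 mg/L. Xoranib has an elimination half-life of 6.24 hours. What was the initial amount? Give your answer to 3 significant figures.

109 mg/L

Number of half-lives elapsed: n = 34.3/6.24 ≈ 5.4968.
A₀ = A × 2^n = 2.41 × 2^5.4968 = 2.41 × 45.154 ≈ 108.82 mg/L.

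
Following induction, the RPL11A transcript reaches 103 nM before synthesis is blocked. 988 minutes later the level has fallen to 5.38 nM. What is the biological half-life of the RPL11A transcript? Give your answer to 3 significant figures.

A/A₀ = 5.38/103 ≈ 0.052233.
n = log₂(19.145) ≈ 4.2589 half-lives elapsed in 988 minutes.
t½ = 988/4.2589 ≈ 231.99 minutes.

232 minutes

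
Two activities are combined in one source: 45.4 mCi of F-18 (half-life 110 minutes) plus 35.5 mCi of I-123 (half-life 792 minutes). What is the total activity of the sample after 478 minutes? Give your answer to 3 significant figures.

F-18: 45.4 × (1/2)^(478/110) = 45.4 × (1/2)^4.3455 ≈ 2.2333 mCi.
I-123: 35.5 × (1/2)^(478/792) = 35.5 × (1/2)^0.60354 ≈ 23.364 mCi.
Total = 2.2333 + 23.364 ≈ 25.597 mCi.

25.6 mCi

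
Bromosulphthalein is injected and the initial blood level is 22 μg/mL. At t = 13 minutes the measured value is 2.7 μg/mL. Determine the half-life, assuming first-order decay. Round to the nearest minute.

4 minutes

A/A₀ = 2.7/22 ≈ 0.12273.
n = log₂(8.1481) ≈ 3.0265 half-lives elapsed in 13 minutes.
t½ = 13/3.0265 ≈ 4.2954 minutes.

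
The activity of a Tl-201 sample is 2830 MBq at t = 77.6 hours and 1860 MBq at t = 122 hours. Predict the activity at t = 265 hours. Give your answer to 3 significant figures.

Over Δt = 122 − 77.6 = 44.4 hours, the level fell by a factor of 2830/1860 ≈ 1.5215.
n = log₂(1.5215) ≈ 0.6055 half-lives, so t½ = 44.4/0.6055 ≈ 73.328 hours.
From t = 122 to t = 265: 1860 × (1/2)^((265−122)/73.328) ≈ 481.35 MBq.

481 MBq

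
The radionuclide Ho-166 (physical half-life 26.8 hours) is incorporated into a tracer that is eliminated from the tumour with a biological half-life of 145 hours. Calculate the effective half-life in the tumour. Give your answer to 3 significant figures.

22.6 hours

1/t_eff = 1/t_phys + 1/t_biol = 1/26.8 + 1/145 = 0.04421 per hour.
t_eff = 26.8 × 145 / (26.8 + 145) ≈ 22.619 hours.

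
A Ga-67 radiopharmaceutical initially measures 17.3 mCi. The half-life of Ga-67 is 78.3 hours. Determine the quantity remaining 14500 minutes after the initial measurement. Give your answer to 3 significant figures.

2.04 mCi

Convert the elapsed time: 14500 minutes = 241.667 hours.
Number of half-lives: n = 241.667/78.3 ≈ 3.0864.
Remaining = 17.3 × (1/2)^3.0864 = 17.3 × 0.11773 ≈ 2.0368 mCi.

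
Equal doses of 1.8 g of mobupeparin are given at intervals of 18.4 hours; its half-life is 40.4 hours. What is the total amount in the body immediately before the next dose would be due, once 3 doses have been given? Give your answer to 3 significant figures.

The 3 doses were given 55.2, 36.8, 18.4 hours ago.
Total = 1.8·(1/2)^(55.2/40.4) + 1.8·(1/2)^(36.8/40.4) + 1.8·(1/2)^(18.4/40.4)
      = 0.69817 + 0.95734 + 1.3127 ≈ 2.9682 g.

2.97 g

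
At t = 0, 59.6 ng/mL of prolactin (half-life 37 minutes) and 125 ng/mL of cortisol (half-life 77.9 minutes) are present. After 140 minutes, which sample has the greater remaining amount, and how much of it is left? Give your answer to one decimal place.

cortisol, 36.0 ng/mL

prolactin: 59.6 × (1/2)^3.7838 ≈ 4.3273 ng/mL.
cortisol: 125 × (1/2)^1.7972 ≈ 35.967 ng/mL.
Cortisol has more remaining, at ≈ 35.967 ng/mL.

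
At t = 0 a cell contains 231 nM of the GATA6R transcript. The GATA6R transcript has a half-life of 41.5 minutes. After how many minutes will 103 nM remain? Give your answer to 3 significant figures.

Fraction remaining = 103/231 ≈ 0.44589.
n = log₂(231/103) = ln(2.2427)/ln 2 ≈ 1.1652 half-lives.
t = n × t½ = 1.1652 × 41.5 ≈ 48.358 minutes.

48.4 minutes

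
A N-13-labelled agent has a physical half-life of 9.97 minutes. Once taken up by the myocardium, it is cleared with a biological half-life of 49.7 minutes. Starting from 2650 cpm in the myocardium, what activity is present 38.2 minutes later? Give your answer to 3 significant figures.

109 cpm

1/t_eff = 1/t_phys + 1/t_biol = 1/9.97 + 1/49.7 = 0.12042 per minute.
t_eff = 9.97 × 49.7 / (9.97 + 49.7) ≈ 8.3042 minutes.
Remaining = 2650 × (1/2)^(38.2/8.3042) = 2650 × (1/2)^4.6001 ≈ 109.26 cpm.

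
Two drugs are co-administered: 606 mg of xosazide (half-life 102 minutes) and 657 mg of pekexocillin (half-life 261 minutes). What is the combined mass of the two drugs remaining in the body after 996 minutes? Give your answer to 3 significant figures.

47.3 mg

xosazide: 606 × (1/2)^(996/102) = 606 × (1/2)^9.7647 ≈ 0.69663 mg.
pekexocillin: 657 × (1/2)^(996/261) = 657 × (1/2)^3.8161 ≈ 46.645 mg.
Total = 0.69663 + 46.645 ≈ 47.342 mg.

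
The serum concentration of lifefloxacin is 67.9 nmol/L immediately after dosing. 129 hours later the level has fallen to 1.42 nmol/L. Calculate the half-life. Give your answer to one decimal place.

A/A₀ = 1.42/67.9 ≈ 0.020913.
n = log₂(47.817) ≈ 5.5794 half-lives elapsed in 129 hours.
t½ = 129/5.5794 ≈ 23.121 hours.

23.1 hours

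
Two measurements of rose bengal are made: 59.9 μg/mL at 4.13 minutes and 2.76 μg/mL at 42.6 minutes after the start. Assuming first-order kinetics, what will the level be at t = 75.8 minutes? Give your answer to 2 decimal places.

0.19 μg/mL

Over Δt = 42.6 − 4.13 = 38.47 minutes, the level fell by a factor of 59.9/2.76 ≈ 21.703.
n = log₂(21.703) ≈ 4.4398 half-lives, so t½ = 38.47/4.4398 ≈ 8.6648 minutes.
From t = 42.6 to t = 75.8: 2.76 × (1/2)^((75.8−42.6)/8.6648) ≈ 0.19386 μg/mL.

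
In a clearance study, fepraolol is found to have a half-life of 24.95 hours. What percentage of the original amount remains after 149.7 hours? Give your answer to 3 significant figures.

n = 149.7/24.95 ≈ 6 half-lives.
Fraction remaining = (1/2)^6 ≈ 0.015625, i.e. 1.5625%.

1.56%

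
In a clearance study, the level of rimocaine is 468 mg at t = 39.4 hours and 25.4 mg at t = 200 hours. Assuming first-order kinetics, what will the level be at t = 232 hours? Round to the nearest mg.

14 mg

Over Δt = 200 − 39.4 = 160.6 hours, the level fell by a factor of 468/25.4 ≈ 18.425.
n = log₂(18.425) ≈ 4.2036 half-lives, so t½ = 160.6/4.2036 ≈ 38.205 hours.
From t = 200 to t = 232: 25.4 × (1/2)^((232−200)/38.205) ≈ 14.213 mg.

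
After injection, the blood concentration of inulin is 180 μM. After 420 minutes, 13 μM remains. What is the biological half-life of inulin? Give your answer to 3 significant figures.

A/A₀ = 13/180 ≈ 0.072222.
n = log₂(13.846) ≈ 3.7914 half-lives elapsed in 420 minutes.
t½ = 420/3.7914 ≈ 110.78 minutes.

111 minutes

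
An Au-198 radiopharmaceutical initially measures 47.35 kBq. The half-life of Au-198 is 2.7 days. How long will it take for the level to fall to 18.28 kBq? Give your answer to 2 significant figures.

Fraction remaining = 18.28/47.35 ≈ 0.38606.
n = log₂(47.35/18.28) = ln(2.5903)/ln 2 ≈ 1.3731 half-lives.
t = n × t½ = 1.3731 × 2.7 ≈ 3.7074 days.

3.7 days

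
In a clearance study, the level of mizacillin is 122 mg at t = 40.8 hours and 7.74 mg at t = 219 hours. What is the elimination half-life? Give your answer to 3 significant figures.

Over Δt = 219 − 40.8 = 178.2 hours, the level fell by a factor of 122/7.74 ≈ 15.762.
n = log₂(15.762) ≈ 3.9784 half-lives, so t½ = 178.2/3.9784 ≈ 44.792 hours.

44.8 hours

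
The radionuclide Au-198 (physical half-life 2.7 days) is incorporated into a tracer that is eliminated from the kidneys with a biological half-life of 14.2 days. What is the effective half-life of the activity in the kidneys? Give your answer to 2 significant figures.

2.3 days

1/t_eff = 1/t_phys + 1/t_biol = 1/2.7 + 1/14.2 = 0.44079 per day.
t_eff = 2.7 × 14.2 / (2.7 + 14.2) ≈ 2.2686 days.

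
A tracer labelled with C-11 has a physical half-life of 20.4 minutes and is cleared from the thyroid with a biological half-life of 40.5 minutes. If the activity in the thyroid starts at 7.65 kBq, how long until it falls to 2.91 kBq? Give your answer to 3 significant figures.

18.9 minutes

1/t_eff = 1/t_phys + 1/t_biol = 1/20.4 + 1/40.5 = 0.073711 per minute.
t_eff = 20.4 × 40.5 / (20.4 + 40.5) ≈ 13.567 minutes.
n = log₂(7.65/2.91) ≈ 1.3944; t = 1.3944 × 13.567 ≈ 18.918 minutes.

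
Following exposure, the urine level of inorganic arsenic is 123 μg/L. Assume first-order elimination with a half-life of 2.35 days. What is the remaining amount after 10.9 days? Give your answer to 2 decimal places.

Number of half-lives: n = 10.9/2.35 ≈ 4.6383.
Remaining = 123 × (1/2)^4.6383 = 123 × 0.040154 ≈ 4.939 μg/L.

4.94 μg/L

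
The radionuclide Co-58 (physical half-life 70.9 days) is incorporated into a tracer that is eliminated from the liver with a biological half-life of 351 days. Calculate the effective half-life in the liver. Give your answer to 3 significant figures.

59.0 days

1/t_eff = 1/t_phys + 1/t_biol = 1/70.9 + 1/351 = 0.016953 per day.
t_eff = 70.9 × 351 / (70.9 + 351) ≈ 58.985 days.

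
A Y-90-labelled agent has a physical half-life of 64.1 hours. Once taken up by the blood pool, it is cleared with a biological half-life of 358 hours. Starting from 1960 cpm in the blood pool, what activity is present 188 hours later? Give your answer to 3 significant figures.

1/t_eff = 1/t_phys + 1/t_biol = 1/64.1 + 1/358 = 0.018394 per hour.
t_eff = 64.1 × 358 / (64.1 + 358) ≈ 54.366 hours.
Remaining = 1960 × (1/2)^(188/54.366) = 1960 × (1/2)^3.4581 ≈ 178.35 cpm.

178 cpm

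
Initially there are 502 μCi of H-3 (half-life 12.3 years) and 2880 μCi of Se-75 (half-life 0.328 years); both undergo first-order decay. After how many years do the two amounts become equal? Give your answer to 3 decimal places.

Set 502·(1/2)^(t/12.3) = 2880·(1/2)^(t/0.328).
Taking log₂: log₂(502/2880) = t·(1/12.3 − 1/0.328).
log₂(0.17431) = -2.5203; 1/12.3 − 1/0.328 = -2.9675.
t = -2.5203 / -2.9675 ≈ 0.84931 years.

0.849 years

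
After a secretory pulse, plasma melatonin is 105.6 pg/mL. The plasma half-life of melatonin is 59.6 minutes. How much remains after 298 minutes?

Elapsed time is 5 half-lives (298/59.6).
Each half-life halves the amount: 105.6 × (1/2)^5 = 105.6/32 = 3.3 pg/mL.

3.3 pg/mL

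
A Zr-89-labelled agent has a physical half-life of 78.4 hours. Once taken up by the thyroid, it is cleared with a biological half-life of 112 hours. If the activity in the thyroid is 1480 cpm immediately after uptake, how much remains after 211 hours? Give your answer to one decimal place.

1/t_eff = 1/t_phys + 1/t_biol = 1/78.4 + 1/112 = 0.021684 per hour.
t_eff = 78.4 × 112 / (78.4 + 112) ≈ 46.118 hours.
Remaining = 1480 × (1/2)^(211/46.118) = 1480 × (1/2)^4.5753 ≈ 62.083 cpm.

62.1 cpm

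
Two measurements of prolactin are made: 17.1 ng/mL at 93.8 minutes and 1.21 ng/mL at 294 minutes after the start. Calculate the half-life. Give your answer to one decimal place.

52.4 minutes

Over Δt = 294 − 93.8 = 200.2 minutes, the level fell by a factor of 17.1/1.21 ≈ 14.132.
n = log₂(14.132) ≈ 3.8209 half-lives, so t½ = 200.2/3.8209 ≈ 52.396 minutes.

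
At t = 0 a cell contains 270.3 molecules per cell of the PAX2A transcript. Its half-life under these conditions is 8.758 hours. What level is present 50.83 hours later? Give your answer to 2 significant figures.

Number of half-lives: n = 50.83/8.758 ≈ 5.8038.
Remaining = 270.3 × (1/2)^5.8038 = 270.3 × 0.017901 ≈ 4.8386 molecules per cell.

4.8 molecules per cell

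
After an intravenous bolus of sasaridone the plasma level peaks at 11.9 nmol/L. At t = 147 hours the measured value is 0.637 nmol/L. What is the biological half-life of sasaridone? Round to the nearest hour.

35 hours

A/A₀ = 0.637/11.9 ≈ 0.053529.
n = log₂(18.681) ≈ 4.2235 half-lives elapsed in 147 hours.
t½ = 147/4.2235 ≈ 34.805 hours.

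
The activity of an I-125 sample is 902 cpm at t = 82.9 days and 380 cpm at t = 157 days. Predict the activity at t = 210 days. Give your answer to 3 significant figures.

Over Δt = 157 − 82.9 = 74.1 days, the level fell by a factor of 902/380 ≈ 2.3737.
n = log₂(2.3737) ≈ 1.2471 half-lives, so t½ = 74.1/1.2471 ≈ 59.417 days.
From t = 157 to t = 210: 380 × (1/2)^((210−157)/59.417) ≈ 204.77 cpm.

205 cpm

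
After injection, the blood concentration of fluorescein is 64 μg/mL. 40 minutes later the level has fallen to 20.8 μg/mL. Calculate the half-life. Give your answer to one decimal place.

24.7 minutes

A/A₀ = 20.8/64 ≈ 0.325.
n = log₂(3.0769) ≈ 1.6215 half-lives elapsed in 40 minutes.
t½ = 40/1.6215 ≈ 24.669 minutes.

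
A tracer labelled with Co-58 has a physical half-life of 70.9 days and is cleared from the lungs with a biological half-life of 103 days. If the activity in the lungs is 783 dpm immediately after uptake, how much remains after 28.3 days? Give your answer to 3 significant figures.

491 dpm

1/t_eff = 1/t_phys + 1/t_biol = 1/70.9 + 1/103 = 0.023813 per day.
t_eff = 70.9 × 103 / (70.9 + 103) ≈ 41.994 days.
Remaining = 783 × (1/2)^(28.3/41.994) = 783 × (1/2)^0.67391 ≈ 490.79 dpm.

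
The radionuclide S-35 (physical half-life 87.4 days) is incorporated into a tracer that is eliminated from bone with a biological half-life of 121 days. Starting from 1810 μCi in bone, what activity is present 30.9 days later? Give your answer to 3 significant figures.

1/t_eff = 1/t_phys + 1/t_biol = 1/87.4 + 1/121 = 0.019706 per day.
t_eff = 87.4 × 121 / (87.4 + 121) ≈ 50.746 days.
Remaining = 1810 × (1/2)^(30.9/50.746) = 1810 × (1/2)^0.60892 ≈ 1186.8 μCi.

1190 μCi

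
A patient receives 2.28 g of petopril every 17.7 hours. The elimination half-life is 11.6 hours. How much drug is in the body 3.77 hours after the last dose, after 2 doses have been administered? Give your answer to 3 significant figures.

The 2 doses were given 21.47, 3.77 hours ago.
Total = 2.28·(1/2)^(21.47/11.6) + 2.28·(1/2)^(3.77/11.6)
      = 0.63208 + 1.8201 ≈ 2.4522 g.

2.45 g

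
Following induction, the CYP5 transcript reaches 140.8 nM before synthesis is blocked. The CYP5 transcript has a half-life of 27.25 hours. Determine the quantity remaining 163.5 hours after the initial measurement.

2.2 nM

Elapsed time is 6 half-lives (163.5/27.25).
Each half-life halves the amount: 140.8 × (1/2)^6 = 140.8/64 = 2.2 nM.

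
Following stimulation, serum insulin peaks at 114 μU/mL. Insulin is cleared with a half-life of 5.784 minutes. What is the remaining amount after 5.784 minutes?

57 μU/mL

Elapsed time is 1 half-life (5.784/5.784).
Each half-life halves the amount: 114 × (1/2)^1 = 114/2 = 57 μU/mL.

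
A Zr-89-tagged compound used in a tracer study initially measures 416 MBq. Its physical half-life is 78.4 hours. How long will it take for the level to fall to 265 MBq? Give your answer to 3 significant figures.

51.0 hours

Fraction remaining = 265/416 ≈ 0.63702.
n = log₂(416/265) = ln(1.5698)/ln 2 ≈ 0.65059 half-lives.
t = n × t½ = 0.65059 × 78.4 ≈ 51.006 hours.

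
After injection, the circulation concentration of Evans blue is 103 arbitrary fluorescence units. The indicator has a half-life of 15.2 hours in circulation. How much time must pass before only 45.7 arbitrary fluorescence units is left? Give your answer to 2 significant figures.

18 hours

Fraction remaining = 45.7/103 ≈ 0.44369.
n = log₂(103/45.7) = ln(2.2538)/ln 2 ≈ 1.1724 half-lives.
t = n × t½ = 1.1724 × 15.2 ≈ 17.82 hours.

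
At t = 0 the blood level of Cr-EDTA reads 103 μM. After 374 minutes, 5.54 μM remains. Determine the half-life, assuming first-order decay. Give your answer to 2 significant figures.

89 minutes

A/A₀ = 5.54/103 ≈ 0.053786.
n = log₂(18.592) ≈ 4.2166 half-lives elapsed in 374 minutes.
t½ = 374/4.2166 ≈ 88.697 minutes.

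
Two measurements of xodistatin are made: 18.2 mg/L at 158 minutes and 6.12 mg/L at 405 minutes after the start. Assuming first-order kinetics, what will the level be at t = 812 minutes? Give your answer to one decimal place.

1.0 mg/L

Over Δt = 405 − 158 = 247 minutes, the level fell by a factor of 18.2/6.12 ≈ 2.9739.
n = log₂(2.9739) ≈ 1.5723 half-lives, so t½ = 247/1.5723 ≈ 157.09 minutes.
From t = 405 to t = 812: 6.12 × (1/2)^((812−405)/157.09) ≈ 1.0158 mg/L.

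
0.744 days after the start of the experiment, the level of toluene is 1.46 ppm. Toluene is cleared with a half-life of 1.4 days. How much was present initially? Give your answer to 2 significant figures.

Number of half-lives elapsed: n = 0.744/1.4 ≈ 0.53143.
A₀ = A × 2^n = 1.46 × 2^0.53143 = 1.46 × 1.4454 ≈ 2.1102 ppm.

2.1 ppm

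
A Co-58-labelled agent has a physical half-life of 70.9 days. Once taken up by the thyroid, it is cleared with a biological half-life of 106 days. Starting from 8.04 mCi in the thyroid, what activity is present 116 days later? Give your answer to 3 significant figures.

1.21 mCi

1/t_eff = 1/t_phys + 1/t_biol = 1/70.9 + 1/106 = 0.023538 per day.
t_eff = 70.9 × 106 / (70.9 + 106) ≈ 42.484 days.
Remaining = 8.04 × (1/2)^(116/42.484) = 8.04 × (1/2)^2.7304 ≈ 1.2115 mCi.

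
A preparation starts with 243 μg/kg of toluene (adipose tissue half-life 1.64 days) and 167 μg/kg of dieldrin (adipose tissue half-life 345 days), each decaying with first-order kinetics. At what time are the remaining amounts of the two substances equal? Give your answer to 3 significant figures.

0.892 days

Set 243·(1/2)^(t/1.64) = 167·(1/2)^(t/345).
Taking log₂: log₂(243/167) = t·(1/1.64 − 1/345).
log₂(1.4551) = 0.54111; 1/1.64 − 1/345 = 0.60686.
t = 0.54111 / 0.60686 ≈ 0.89166 days.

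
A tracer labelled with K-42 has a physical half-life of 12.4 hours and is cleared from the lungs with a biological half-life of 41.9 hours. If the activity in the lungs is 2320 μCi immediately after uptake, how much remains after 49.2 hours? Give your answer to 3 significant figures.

65.7 μCi

1/t_eff = 1/t_phys + 1/t_biol = 1/12.4 + 1/41.9 = 0.10451 per hour.
t_eff = 12.4 × 41.9 / (12.4 + 41.9) ≈ 9.5683 hours.
Remaining = 2320 × (1/2)^(49.2/9.5683) = 2320 × (1/2)^5.142 ≈ 65.706 μCi.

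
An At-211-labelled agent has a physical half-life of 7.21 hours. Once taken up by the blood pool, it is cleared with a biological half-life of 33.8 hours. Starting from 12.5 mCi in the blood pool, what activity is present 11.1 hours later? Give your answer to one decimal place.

3.4 mCi

1/t_eff = 1/t_phys + 1/t_biol = 1/7.21 + 1/33.8 = 0.16828 per hour.
t_eff = 7.21 × 33.8 / (7.21 + 33.8) ≈ 5.9424 hours.
Remaining = 12.5 × (1/2)^(11.1/5.9424) = 12.5 × (1/2)^1.8679 ≈ 3.4246 mCi.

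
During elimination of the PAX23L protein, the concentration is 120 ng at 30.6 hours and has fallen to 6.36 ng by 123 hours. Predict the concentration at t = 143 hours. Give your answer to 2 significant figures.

Over Δt = 123 − 30.6 = 92.4 hours, the level fell by a factor of 120/6.36 ≈ 18.868.
n = log₂(18.868) ≈ 4.2379 half-lives, so t½ = 92.4/4.2379 ≈ 21.803 hours.
From t = 123 to t = 143: 6.36 × (1/2)^((143−123)/21.803) ≈ 3.3676 ng.

3.4 ng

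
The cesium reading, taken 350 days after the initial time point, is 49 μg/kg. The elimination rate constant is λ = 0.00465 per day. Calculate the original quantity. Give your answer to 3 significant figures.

t½ = ln 2 / λ = 0.69315 / 0.00465 ≈ 149.06 days.
Number of half-lives elapsed: n = 350/149.06 ≈ 2.348.
A₀ = A × 2^n = 49 × 2^2.348 = 49 × 5.0911 ≈ 249.47 μg/kg.

249 μg/kg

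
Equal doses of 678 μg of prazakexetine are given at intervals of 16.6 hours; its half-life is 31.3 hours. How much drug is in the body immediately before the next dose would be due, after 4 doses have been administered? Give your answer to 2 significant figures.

1200 μg

The 4 doses were given 66.4, 49.8, 33.2, 16.6 hours ago.
Total = 678·(1/2)^(66.4/31.3) + 678·(1/2)^(49.8/31.3) + 678·(1/2)^(33.2/31.3) + 678·(1/2)^(16.6/31.3)
      = 155.82 + 225.05 + 325.03 + 469.44 ≈ 1175.3 μg.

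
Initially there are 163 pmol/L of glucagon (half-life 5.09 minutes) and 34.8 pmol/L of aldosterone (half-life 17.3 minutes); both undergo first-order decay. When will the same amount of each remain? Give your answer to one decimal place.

16.1 minutes

Set 163·(1/2)^(t/5.09) = 34.8·(1/2)^(t/17.3).
Taking log₂: log₂(163/34.8) = t·(1/5.09 − 1/17.3).
log₂(4.6839) = 2.2277; 1/5.09 − 1/17.3 = 0.13866.
t = 2.2277 / 0.13866 ≈ 16.066 minutes.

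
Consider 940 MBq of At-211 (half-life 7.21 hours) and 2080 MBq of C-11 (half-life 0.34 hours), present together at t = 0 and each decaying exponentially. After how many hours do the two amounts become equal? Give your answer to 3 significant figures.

Set 940·(1/2)^(t/7.21) = 2080·(1/2)^(t/0.34).
Taking log₂: log₂(940/2080) = t·(1/7.21 − 1/0.34).
log₂(0.45192) = -1.1459; 1/7.21 − 1/0.34 = -2.8025.
t = -1.1459 / -2.8025 ≈ 0.40887 hours.

0.409 hours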